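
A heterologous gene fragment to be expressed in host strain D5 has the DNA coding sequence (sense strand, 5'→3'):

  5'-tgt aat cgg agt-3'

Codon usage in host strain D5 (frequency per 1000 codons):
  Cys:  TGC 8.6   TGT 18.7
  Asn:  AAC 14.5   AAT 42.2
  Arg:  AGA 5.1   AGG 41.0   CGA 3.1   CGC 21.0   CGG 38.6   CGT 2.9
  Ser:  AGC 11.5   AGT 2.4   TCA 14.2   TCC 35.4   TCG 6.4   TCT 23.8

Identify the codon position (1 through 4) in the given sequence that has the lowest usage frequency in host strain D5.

Codon 1 TGT (Cys): 18.7 per 1000.
Codon 2 AAT (Asn): 42.2 per 1000.
Codon 3 CGG (Arg): 38.6 per 1000.
Codon 4 AGT (Ser): 2.4 per 1000.
Lowest frequency is 2.4 at codon 4.

4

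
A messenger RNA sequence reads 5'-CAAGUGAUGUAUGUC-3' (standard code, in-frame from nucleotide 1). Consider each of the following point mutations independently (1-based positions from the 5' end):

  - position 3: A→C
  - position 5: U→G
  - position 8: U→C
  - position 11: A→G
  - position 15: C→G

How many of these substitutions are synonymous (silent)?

1

Codon 1: CAA (Gln) → CAC (His) — missense.
Codon 2: GUG (Val) → GGG (Gly) — missense.
Codon 3: AUG (Met) → ACG (Thr) — missense.
Codon 4: UAU (Tyr) → UGU (Cys) — missense.
Codon 5: GUC (Val) → GUG (Val) — synonymous.
Synonymous: 1 of 5.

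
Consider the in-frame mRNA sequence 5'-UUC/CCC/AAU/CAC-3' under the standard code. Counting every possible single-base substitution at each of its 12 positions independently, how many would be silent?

6

Codon 1 (UUC, Phe): 1 synonymous substitution.
Codon 2 (CCC, Pro): 3 synonymous substitutions.
Codon 3 (AAU, Asn): 1 synonymous substitution.
Codon 4 (CAC, His): 1 synonymous substitution.
Total: 1 + 3 + 1 + 1 = 6.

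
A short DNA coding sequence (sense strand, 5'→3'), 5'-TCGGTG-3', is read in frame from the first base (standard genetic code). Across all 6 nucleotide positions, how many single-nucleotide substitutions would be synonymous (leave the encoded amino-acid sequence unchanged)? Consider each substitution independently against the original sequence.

6

Codon 1 (TCG, Ser): 3 synonymous substitutions.
Codon 2 (GTG, Val): 3 synonymous substitutions.
Total: 3 + 3 = 6.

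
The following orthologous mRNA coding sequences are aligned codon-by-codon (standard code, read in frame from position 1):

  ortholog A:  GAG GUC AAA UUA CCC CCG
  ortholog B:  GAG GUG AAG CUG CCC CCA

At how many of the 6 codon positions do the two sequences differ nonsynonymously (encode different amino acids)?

Codon 1: GAG Glu / GAG Glu — identical.
Codon 2: GUC Val / GUG Val — synonymous.
Codon 3: AAA Lys / AAG Lys — synonymous.
Codon 4: UUA Leu / CUG Leu — synonymous.
Codon 5: CCC Pro / CCC Pro — identical.
Codon 6: CCG Pro / CCA Pro — synonymous.
Nonsynonymous differences: 0.

0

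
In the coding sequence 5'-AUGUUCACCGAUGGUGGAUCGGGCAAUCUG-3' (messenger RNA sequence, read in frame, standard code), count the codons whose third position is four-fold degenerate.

Codon 1 AUG (Met): third position 1-fold.
Codon 2 UUC (Phe): third position 2-fold.
Codon 3 ACC (Thr): third position 4-fold.
Codon 4 GAU (Asp): third position 2-fold.
Codon 5 GGU (Gly): third position 4-fold.
Codon 6 GGA (Gly): third position 4-fold.
Codon 7 UCG (Ser): third position 4-fold.
Codon 8 GGC (Gly): third position 4-fold.
Codon 9 AAU (Asn): third position 2-fold.
Codon 10 CUG (Leu): third position 4-fold.
Four-fold degenerate third positions: 6.

6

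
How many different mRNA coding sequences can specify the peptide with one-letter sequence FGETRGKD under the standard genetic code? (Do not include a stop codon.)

Phe: 2 codons.
Gly: 4 codons.
Glu: 2 codons.
Thr: 4 codons.
Arg: 6 codons.
Gly: 4 codons.
Lys: 2 codons.
Asp: 2 codons.
2 × 4 × 2 × 4 × 6 × 4 × 2 × 2 = 6144.

6144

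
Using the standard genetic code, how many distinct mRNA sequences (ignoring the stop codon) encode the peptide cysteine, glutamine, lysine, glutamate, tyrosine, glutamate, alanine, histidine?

512

Cys: 2 codons.
Gln: 2 codons.
Lys: 2 codons.
Glu: 2 codons.
Tyr: 2 codons.
Glu: 2 codons.
Ala: 4 codons.
His: 2 codons.
2 × 2 × 2 × 2 × 2 × 2 × 4 × 2 = 512.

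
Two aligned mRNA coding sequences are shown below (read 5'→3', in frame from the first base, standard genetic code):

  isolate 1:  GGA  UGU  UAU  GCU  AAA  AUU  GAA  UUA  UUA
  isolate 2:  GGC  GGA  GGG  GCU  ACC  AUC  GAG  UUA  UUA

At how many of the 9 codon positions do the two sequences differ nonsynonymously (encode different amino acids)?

3

Codon 1: GGA Gly / GGC Gly — synonymous.
Codon 2: UGU Cys / GGA Gly — nonsynonymous.
Codon 3: UAU Tyr / GGG Gly — nonsynonymous.
Codon 4: GCU Ala / GCU Ala — identical.
Codon 5: AAA Lys / ACC Thr — nonsynonymous.
Codon 6: AUU Ile / AUC Ile — synonymous.
Codon 7: GAA Glu / GAG Glu — synonymous.
Codon 8: UUA Leu / UUA Leu — identical.
Codon 9: UUA Leu / UUA Leu — identical.
Nonsynonymous differences: 3.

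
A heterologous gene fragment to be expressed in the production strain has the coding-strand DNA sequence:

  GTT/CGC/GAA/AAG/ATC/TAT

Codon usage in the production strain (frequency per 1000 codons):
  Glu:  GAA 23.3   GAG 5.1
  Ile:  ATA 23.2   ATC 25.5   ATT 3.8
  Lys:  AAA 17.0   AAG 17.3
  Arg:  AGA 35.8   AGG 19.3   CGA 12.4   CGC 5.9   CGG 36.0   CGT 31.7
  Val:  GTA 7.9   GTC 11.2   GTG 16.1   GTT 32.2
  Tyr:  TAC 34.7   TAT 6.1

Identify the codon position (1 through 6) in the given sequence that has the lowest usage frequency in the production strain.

2

Codon 1 GTT (Val): 32.2 per 1000.
Codon 2 CGC (Arg): 5.9 per 1000.
Codon 3 GAA (Glu): 23.3 per 1000.
Codon 4 AAG (Lys): 17.3 per 1000.
Codon 5 ATC (Ile): 25.5 per 1000.
Codon 6 TAT (Tyr): 6.1 per 1000.
Lowest frequency is 5.9 at codon 2.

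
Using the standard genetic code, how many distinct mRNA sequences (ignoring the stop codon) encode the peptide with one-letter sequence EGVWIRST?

Glu: 2 codons.
Gly: 4 codons.
Val: 4 codons.
Trp: 1 codon.
Ile: 3 codons.
Arg: 6 codons.
Ser: 6 codons.
Thr: 4 codons.
2 × 4 × 4 × 1 × 3 × 6 × 6 × 4 = 13824.

13824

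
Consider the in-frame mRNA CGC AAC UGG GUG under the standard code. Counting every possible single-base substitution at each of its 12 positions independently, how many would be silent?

Codon 1 (CGC, Arg): 3 synonymous substitutions.
Codon 2 (AAC, Asn): 1 synonymous substitution.
Codon 3 (UGG, Trp): 0 synonymous substitutions.
Codon 4 (GUG, Val): 3 synonymous substitutions.
Total: 3 + 1 + 0 + 3 = 7.

7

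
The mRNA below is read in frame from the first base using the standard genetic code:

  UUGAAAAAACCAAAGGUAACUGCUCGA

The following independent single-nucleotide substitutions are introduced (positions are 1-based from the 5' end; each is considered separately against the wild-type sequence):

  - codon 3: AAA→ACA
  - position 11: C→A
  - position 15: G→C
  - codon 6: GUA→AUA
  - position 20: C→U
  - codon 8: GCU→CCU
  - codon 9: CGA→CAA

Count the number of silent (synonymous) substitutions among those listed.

Codon 3: AAA (Lys) → ACA (Thr) — missense.
Codon 4: CCA (Pro) → CAA (Gln) — missense.
Codon 5: AAG (Lys) → AAC (Asn) — missense.
Codon 6: GUA (Val) → AUA (Ile) — missense.
Codon 7: ACU (Thr) → AUU (Ile) — missense.
Codon 8: GCU (Ala) → CCU (Pro) — missense.
Codon 9: CGA (Arg) → CAA (Gln) — missense.
Synonymous: 0 of 7.

0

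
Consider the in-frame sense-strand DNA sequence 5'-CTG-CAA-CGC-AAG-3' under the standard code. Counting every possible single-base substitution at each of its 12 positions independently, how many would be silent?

9

Codon 1 (CTG, Leu): 4 synonymous substitutions.
Codon 2 (CAA, Gln): 1 synonymous substitution.
Codon 3 (CGC, Arg): 3 synonymous substitutions.
Codon 4 (AAG, Lys): 1 synonymous substitution.
Total: 4 + 1 + 3 + 1 = 9.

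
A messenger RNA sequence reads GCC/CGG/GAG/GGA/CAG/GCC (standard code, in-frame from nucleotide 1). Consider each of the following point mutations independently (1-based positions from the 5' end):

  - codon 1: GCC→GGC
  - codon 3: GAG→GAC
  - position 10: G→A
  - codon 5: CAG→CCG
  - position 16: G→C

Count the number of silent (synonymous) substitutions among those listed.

0

Codon 1: GCC (Ala) → GGC (Gly) — missense.
Codon 3: GAG (Glu) → GAC (Asp) — missense.
Codon 4: GGA (Gly) → AGA (Arg) — missense.
Codon 5: CAG (Gln) → CCG (Pro) — missense.
Codon 6: GCC (Ala) → CCC (Pro) — missense.
Synonymous: 0 of 5.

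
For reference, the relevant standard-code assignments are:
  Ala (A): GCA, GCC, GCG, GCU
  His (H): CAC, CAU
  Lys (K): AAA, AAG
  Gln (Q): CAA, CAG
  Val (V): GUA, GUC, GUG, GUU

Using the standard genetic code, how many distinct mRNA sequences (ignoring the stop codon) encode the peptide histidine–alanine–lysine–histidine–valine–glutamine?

256

His: 2 codons.
Ala: 4 codons.
Lys: 2 codons.
His: 2 codons.
Val: 4 codons.
Gln: 2 codons.
2 × 4 × 2 × 2 × 4 × 2 = 256.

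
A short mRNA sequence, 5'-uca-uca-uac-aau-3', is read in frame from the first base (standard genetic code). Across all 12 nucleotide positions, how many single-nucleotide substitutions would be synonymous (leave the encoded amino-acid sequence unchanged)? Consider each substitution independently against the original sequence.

8

Codon 1 (UCA, Ser): 3 synonymous substitutions.
Codon 2 (UCA, Ser): 3 synonymous substitutions.
Codon 3 (UAC, Tyr): 1 synonymous substitution.
Codon 4 (AAU, Asn): 1 synonymous substitution.
Total: 3 + 3 + 1 + 1 = 8.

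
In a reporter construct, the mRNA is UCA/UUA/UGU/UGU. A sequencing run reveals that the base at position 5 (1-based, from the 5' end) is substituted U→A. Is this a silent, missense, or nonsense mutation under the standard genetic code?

Position 5 falls in codon 2: UUA → Leu.
After the substitution the codon is UAA → Stop.
The new codon is a stop codon, so this is a nonsense mutation.

nonsense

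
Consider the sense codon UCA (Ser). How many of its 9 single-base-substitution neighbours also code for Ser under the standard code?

Position 1: none → 0 synonymous.
Position 2: none → 0 synonymous.
Position 3: UCU, UCC, UCG → 3 synonymous.
Total: 0 + 0 + 3 = 3.

3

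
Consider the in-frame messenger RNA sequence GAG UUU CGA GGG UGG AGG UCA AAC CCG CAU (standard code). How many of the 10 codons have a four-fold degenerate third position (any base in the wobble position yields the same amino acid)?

4

Codon 1 GAG (Glu): third position 2-fold.
Codon 2 UUU (Phe): third position 2-fold.
Codon 3 CGA (Arg): third position 4-fold.
Codon 4 GGG (Gly): third position 4-fold.
Codon 5 UGG (Trp): third position 1-fold.
Codon 6 AGG (Arg): third position 2-fold.
Codon 7 UCA (Ser): third position 4-fold.
Codon 8 AAC (Asn): third position 2-fold.
Codon 9 CCG (Pro): third position 4-fold.
Codon 10 CAU (His): third position 2-fold.
Four-fold degenerate third positions: 4.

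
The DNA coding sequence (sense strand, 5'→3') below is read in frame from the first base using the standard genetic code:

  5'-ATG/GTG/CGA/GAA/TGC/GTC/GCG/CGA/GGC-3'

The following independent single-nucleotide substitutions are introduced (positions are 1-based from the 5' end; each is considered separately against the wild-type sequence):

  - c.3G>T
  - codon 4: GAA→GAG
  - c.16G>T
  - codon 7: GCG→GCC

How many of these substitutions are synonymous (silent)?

Codon 1: ATG (Met) → ATT (Ile) — missense.
Codon 4: GAA (Glu) → GAG (Glu) — synonymous.
Codon 6: GTC (Val) → TTC (Phe) — missense.
Codon 7: GCG (Ala) → GCC (Ala) — synonymous.
Synonymous: 2 of 4.

2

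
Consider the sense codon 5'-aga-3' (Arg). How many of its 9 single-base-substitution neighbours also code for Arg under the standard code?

Position 1: CGA → 1 synonymous.
Position 2: none → 0 synonymous.
Position 3: AGG → 1 synonymous.
Total: 1 + 0 + 1 = 2.

2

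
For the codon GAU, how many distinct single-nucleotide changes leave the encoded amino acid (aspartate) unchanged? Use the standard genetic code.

Position 1: none → 0 synonymous.
Position 2: none → 0 synonymous.
Position 3: GAC → 1 synonymous.
Total: 0 + 0 + 1 = 1.

1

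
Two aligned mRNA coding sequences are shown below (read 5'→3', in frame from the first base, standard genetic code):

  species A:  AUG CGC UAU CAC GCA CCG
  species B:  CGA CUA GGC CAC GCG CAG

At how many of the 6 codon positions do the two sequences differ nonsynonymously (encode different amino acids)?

Codon 1: AUG Met / CGA Arg — nonsynonymous.
Codon 2: CGC Arg / CUA Leu — nonsynonymous.
Codon 3: UAU Tyr / GGC Gly — nonsynonymous.
Codon 4: CAC His / CAC His — identical.
Codon 5: GCA Ala / GCG Ala — synonymous.
Codon 6: CCG Pro / CAG Gln — nonsynonymous.
Nonsynonymous differences: 4.

4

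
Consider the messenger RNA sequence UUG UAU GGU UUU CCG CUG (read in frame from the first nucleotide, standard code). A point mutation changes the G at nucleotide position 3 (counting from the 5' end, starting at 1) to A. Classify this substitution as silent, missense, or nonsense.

silent

Position 3 falls in codon 1: UUG → Leu.
After the substitution the codon is UUA → Leu.
Both encode Leu, so the change is synonymous.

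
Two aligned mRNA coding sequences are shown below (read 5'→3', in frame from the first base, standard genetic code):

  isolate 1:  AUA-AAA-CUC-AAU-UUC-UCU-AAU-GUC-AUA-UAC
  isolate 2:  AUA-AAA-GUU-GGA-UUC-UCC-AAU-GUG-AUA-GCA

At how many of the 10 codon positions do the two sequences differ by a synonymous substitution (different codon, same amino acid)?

2

Codon 1: AUA Ile / AUA Ile — identical.
Codon 2: AAA Lys / AAA Lys — identical.
Codon 3: CUC Leu / GUU Val — nonsynonymous.
Codon 4: AAU Asn / GGA Gly — nonsynonymous.
Codon 5: UUC Phe / UUC Phe — identical.
Codon 6: UCU Ser / UCC Ser — synonymous.
Codon 7: AAU Asn / AAU Asn — identical.
Codon 8: GUC Val / GUG Val — synonymous.
Codon 9: AUA Ile / AUA Ile — identical.
Codon 10: UAC Tyr / GCA Ala — nonsynonymous.
Synonymous differences: 2.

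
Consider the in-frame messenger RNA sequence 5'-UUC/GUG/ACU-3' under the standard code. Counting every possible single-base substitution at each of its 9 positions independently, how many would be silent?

7

Codon 1 (UUC, Phe): 1 synonymous substitution.
Codon 2 (GUG, Val): 3 synonymous substitutions.
Codon 3 (ACU, Thr): 3 synonymous substitutions.
Total: 1 + 3 + 3 = 7.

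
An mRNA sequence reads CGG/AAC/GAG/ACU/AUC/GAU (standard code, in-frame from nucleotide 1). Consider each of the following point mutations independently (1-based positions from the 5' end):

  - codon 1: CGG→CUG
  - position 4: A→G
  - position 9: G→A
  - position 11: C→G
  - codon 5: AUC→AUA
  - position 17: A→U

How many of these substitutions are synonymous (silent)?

Codon 1: CGG (Arg) → CUG (Leu) — missense.
Codon 2: AAC (Asn) → GAC (Asp) — missense.
Codon 3: GAG (Glu) → GAA (Glu) — synonymous.
Codon 4: ACU (Thr) → AGU (Ser) — missense.
Codon 5: AUC (Ile) → AUA (Ile) — synonymous.
Codon 6: GAU (Asp) → GUU (Val) — missense.
Synonymous: 2 of 6.

2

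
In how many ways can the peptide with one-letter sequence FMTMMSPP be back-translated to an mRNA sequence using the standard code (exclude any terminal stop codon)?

Phe: 2 codons.
Met: 1 codon.
Thr: 4 codons.
Met: 1 codon.
Met: 1 codon.
Ser: 6 codons.
Pro: 4 codons.
Pro: 4 codons.
2 × 1 × 4 × 1 × 1 × 6 × 4 × 4 = 768.

768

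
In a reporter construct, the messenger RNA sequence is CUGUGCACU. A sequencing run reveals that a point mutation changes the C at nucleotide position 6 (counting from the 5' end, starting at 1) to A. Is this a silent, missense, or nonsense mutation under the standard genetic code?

nonsense

Position 6 falls in codon 2: UGC → Cys.
After the substitution the codon is UGA → Stop.
The new codon is a stop codon, so this is a nonsense mutation.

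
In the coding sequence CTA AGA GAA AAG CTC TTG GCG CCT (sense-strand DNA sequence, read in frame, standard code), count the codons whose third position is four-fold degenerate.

Codon 1 CTA (Leu): third position 4-fold.
Codon 2 AGA (Arg): third position 2-fold.
Codon 3 GAA (Glu): third position 2-fold.
Codon 4 AAG (Lys): third position 2-fold.
Codon 5 CTC (Leu): third position 4-fold.
Codon 6 TTG (Leu): third position 2-fold.
Codon 7 GCG (Ala): third position 4-fold.
Codon 8 CCT (Pro): third position 4-fold.
Four-fold degenerate third positions: 4.

4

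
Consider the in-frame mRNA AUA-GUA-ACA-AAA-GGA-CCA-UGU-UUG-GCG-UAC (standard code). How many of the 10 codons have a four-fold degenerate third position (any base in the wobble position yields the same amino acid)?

5

Codon 1 AUA (Ile): third position 3-fold.
Codon 2 GUA (Val): third position 4-fold.
Codon 3 ACA (Thr): third position 4-fold.
Codon 4 AAA (Lys): third position 2-fold.
Codon 5 GGA (Gly): third position 4-fold.
Codon 6 CCA (Pro): third position 4-fold.
Codon 7 UGU (Cys): third position 2-fold.
Codon 8 UUG (Leu): third position 2-fold.
Codon 9 GCG (Ala): third position 4-fold.
Codon 10 UAC (Tyr): third position 2-fold.
Four-fold degenerate third positions: 5.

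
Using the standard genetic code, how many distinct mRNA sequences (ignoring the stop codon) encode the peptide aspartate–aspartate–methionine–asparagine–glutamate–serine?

96

Asp: 2 codons.
Asp: 2 codons.
Met: 1 codon.
Asn: 2 codons.
Glu: 2 codons.
Ser: 6 codons.
2 × 2 × 1 × 2 × 2 × 6 = 96.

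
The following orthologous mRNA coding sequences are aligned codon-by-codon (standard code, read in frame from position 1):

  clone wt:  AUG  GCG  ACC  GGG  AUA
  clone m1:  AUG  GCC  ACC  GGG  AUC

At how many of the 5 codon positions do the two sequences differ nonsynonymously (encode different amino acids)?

0

Codon 1: AUG Met / AUG Met — identical.
Codon 2: GCG Ala / GCC Ala — synonymous.
Codon 3: ACC Thr / ACC Thr — identical.
Codon 4: GGG Gly / GGG Gly — identical.
Codon 5: AUA Ile / AUC Ile — synonymous.
Nonsynonymous differences: 0.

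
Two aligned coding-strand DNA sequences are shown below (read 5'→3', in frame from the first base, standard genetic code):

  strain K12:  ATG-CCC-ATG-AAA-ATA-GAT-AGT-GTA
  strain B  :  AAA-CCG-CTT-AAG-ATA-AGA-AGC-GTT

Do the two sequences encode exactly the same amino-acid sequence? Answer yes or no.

Codon 1: ATG Met / AAA Lys — nonsynonymous.
Codon 2: CCC Pro / CCG Pro — synonymous.
Codon 3: ATG Met / CTT Leu — nonsynonymous.
Codon 4: AAA Lys / AAG Lys — synonymous.
Codon 5: ATA Ile / ATA Ile — identical.
Codon 6: GAT Asp / AGA Arg — nonsynonymous.
Codon 7: AGT Ser / AGC Ser — synonymous.
Codon 8: GTA Val / GTT Val — synonymous.
Nonsynonymous differences: 3 → different protein.

no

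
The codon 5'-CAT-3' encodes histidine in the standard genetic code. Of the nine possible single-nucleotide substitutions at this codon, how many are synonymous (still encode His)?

Position 1: none → 0 synonymous.
Position 2: none → 0 synonymous.
Position 3: CAC → 1 synonymous.
Total: 0 + 0 + 1 = 1.

1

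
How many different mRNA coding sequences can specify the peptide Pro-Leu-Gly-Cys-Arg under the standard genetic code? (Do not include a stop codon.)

Pro: 4 codons.
Leu: 6 codons.
Gly: 4 codons.
Cys: 2 codons.
Arg: 6 codons.
4 × 6 × 4 × 2 × 6 = 1152.

1152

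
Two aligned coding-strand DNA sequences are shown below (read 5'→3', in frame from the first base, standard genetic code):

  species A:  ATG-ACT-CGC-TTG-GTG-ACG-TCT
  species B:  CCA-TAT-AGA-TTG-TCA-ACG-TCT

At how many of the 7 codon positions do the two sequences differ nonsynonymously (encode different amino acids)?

3

Codon 1: ATG Met / CCA Pro — nonsynonymous.
Codon 2: ACT Thr / TAT Tyr — nonsynonymous.
Codon 3: CGC Arg / AGA Arg — synonymous.
Codon 4: TTG Leu / TTG Leu — identical.
Codon 5: GTG Val / TCA Ser — nonsynonymous.
Codon 6: ACG Thr / ACG Thr — identical.
Codon 7: TCT Ser / TCT Ser — identical.
Nonsynonymous differences: 3.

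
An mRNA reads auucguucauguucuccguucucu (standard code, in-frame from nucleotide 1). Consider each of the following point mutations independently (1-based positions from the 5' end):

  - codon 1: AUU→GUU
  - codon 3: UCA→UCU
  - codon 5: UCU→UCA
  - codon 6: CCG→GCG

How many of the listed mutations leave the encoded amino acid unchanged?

Codon 1: AUU (Ile) → GUU (Val) — missense.
Codon 3: UCA (Ser) → UCU (Ser) — synonymous.
Codon 5: UCU (Ser) → UCA (Ser) — synonymous.
Codon 6: CCG (Pro) → GCG (Ala) — missense.
Synonymous: 2 of 4.

2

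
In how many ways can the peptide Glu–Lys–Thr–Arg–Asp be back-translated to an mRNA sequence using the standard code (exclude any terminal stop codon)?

192

Glu: 2 codons.
Lys: 2 codons.
Thr: 4 codons.
Arg: 6 codons.
Asp: 2 codons.
2 × 2 × 4 × 6 × 2 = 192.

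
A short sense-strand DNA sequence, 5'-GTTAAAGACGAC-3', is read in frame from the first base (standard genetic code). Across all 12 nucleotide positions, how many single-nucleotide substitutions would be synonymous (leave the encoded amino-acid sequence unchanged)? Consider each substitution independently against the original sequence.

6

Codon 1 (GTT, Val): 3 synonymous substitutions.
Codon 2 (AAA, Lys): 1 synonymous substitution.
Codon 3 (GAC, Asp): 1 synonymous substitution.
Codon 4 (GAC, Asp): 1 synonymous substitution.
Total: 3 + 1 + 1 + 1 = 6.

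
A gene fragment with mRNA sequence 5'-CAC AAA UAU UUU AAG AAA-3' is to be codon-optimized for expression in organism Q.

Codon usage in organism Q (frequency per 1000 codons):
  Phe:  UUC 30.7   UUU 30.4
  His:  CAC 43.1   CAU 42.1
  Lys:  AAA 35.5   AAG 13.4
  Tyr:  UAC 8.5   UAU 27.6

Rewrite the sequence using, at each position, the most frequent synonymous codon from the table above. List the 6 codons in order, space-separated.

CAC AAA UAU UUC AAA AAA

Codon 1 (His): best is CAC at 43.1.
Codon 2 (Lys): best is AAA at 35.5.
Codon 3 (Tyr): best is UAU at 27.6.
Codon 4 (Phe): best is UUC at 30.7.
Codon 5 (Lys): best is AAA at 35.5.
Codon 6 (Lys): best is AAA at 35.5.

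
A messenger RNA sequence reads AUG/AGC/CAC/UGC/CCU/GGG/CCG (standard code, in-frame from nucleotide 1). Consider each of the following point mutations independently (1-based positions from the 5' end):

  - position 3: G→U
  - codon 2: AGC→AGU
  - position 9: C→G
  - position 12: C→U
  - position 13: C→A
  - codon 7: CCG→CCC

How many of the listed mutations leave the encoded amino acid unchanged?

Codon 1: AUG (Met) → AUU (Ile) — missense.
Codon 2: AGC (Ser) → AGU (Ser) — synonymous.
Codon 3: CAC (His) → CAG (Gln) — missense.
Codon 4: UGC (Cys) → UGU (Cys) — synonymous.
Codon 5: CCU (Pro) → ACU (Thr) — missense.
Codon 7: CCG (Pro) → CCC (Pro) — synonymous.
Synonymous: 3 of 6.

3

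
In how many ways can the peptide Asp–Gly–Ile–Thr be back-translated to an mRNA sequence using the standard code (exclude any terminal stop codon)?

Asp: 2 codons.
Gly: 4 codons.
Ile: 3 codons.
Thr: 4 codons.
2 × 4 × 3 × 4 = 96.

96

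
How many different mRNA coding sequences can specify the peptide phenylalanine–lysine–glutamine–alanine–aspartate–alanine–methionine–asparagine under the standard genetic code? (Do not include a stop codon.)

512

Phe: 2 codons.
Lys: 2 codons.
Gln: 2 codons.
Ala: 4 codons.
Asp: 2 codons.
Ala: 4 codons.
Met: 1 codon.
Asn: 2 codons.
2 × 2 × 2 × 4 × 2 × 4 × 1 × 2 = 512.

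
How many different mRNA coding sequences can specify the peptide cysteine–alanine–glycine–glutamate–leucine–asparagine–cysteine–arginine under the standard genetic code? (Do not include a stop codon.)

9216

Cys: 2 codons.
Ala: 4 codons.
Gly: 4 codons.
Glu: 2 codons.
Leu: 6 codons.
Asn: 2 codons.
Cys: 2 codons.
Arg: 6 codons.
2 × 4 × 4 × 2 × 6 × 2 × 2 × 6 = 9216.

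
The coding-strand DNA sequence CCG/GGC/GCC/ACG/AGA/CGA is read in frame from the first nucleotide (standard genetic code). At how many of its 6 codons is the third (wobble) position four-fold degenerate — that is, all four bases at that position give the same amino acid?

5

Codon 1 CCG (Pro): third position 4-fold.
Codon 2 GGC (Gly): third position 4-fold.
Codon 3 GCC (Ala): third position 4-fold.
Codon 4 ACG (Thr): third position 4-fold.
Codon 5 AGA (Arg): third position 2-fold.
Codon 6 CGA (Arg): third position 4-fold.
Four-fold degenerate third positions: 5.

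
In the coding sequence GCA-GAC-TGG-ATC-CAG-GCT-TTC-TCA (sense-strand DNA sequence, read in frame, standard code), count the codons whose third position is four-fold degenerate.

3

Codon 1 GCA (Ala): third position 4-fold.
Codon 2 GAC (Asp): third position 2-fold.
Codon 3 TGG (Trp): third position 1-fold.
Codon 4 ATC (Ile): third position 3-fold.
Codon 5 CAG (Gln): third position 2-fold.
Codon 6 GCT (Ala): third position 4-fold.
Codon 7 TTC (Phe): third position 2-fold.
Codon 8 TCA (Ser): third position 4-fold.
Four-fold degenerate third positions: 3.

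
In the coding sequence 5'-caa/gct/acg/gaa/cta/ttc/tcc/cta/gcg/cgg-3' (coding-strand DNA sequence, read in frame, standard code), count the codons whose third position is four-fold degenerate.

Codon 1 CAA (Gln): third position 2-fold.
Codon 2 GCT (Ala): third position 4-fold.
Codon 3 ACG (Thr): third position 4-fold.
Codon 4 GAA (Glu): third position 2-fold.
Codon 5 CTA (Leu): third position 4-fold.
Codon 6 TTC (Phe): third position 2-fold.
Codon 7 TCC (Ser): third position 4-fold.
Codon 8 CTA (Leu): third position 4-fold.
Codon 9 GCG (Ala): third position 4-fold.
Codon 10 CGG (Arg): third position 4-fold.
Four-fold degenerate third positions: 7.

7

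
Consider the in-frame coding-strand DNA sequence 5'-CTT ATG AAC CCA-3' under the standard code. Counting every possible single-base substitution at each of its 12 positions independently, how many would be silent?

7

Codon 1 (CTT, Leu): 3 synonymous substitutions.
Codon 2 (ATG, Met): 0 synonymous substitutions.
Codon 3 (AAC, Asn): 1 synonymous substitution.
Codon 4 (CCA, Pro): 3 synonymous substitutions.
Total: 3 + 0 + 1 + 3 = 7.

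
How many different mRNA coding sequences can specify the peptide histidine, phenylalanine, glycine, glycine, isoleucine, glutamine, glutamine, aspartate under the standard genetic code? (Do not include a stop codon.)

His: 2 codons.
Phe: 2 codons.
Gly: 4 codons.
Gly: 4 codons.
Ile: 3 codons.
Gln: 2 codons.
Gln: 2 codons.
Asp: 2 codons.
2 × 2 × 4 × 4 × 3 × 2 × 2 × 2 = 1536.

1536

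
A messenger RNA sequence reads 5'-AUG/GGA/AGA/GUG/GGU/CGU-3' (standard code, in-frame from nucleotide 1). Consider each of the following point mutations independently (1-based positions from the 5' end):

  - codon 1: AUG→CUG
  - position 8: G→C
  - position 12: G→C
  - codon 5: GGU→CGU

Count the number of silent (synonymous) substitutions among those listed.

1

Codon 1: AUG (Met) → CUG (Leu) — missense.
Codon 3: AGA (Arg) → ACA (Thr) — missense.
Codon 4: GUG (Val) → GUC (Val) — synonymous.
Codon 5: GGU (Gly) → CGU (Arg) — missense.
Synonymous: 1 of 4.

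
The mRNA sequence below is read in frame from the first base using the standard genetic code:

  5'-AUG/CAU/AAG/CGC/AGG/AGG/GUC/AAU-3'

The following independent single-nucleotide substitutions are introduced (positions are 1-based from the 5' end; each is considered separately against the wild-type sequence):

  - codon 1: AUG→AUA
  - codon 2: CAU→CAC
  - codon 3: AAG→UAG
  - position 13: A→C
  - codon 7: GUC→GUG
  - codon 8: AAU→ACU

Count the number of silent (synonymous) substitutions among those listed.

3

Codon 1: AUG (Met) → AUA (Ile) — missense.
Codon 2: CAU (His) → CAC (His) — synonymous.
Codon 3: AAG (Lys) → UAG (Stop) — nonsense.
Codon 5: AGG (Arg) → CGG (Arg) — synonymous.
Codon 7: GUC (Val) → GUG (Val) — synonymous.
Codon 8: AAU (Asn) → ACU (Thr) — missense.
Synonymous: 3 of 6.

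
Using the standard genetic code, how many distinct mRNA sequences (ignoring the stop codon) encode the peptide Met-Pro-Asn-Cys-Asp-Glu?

Met: 1 codon.
Pro: 4 codons.
Asn: 2 codons.
Cys: 2 codons.
Asp: 2 codons.
Glu: 2 codons.
1 × 4 × 2 × 2 × 2 × 2 = 64.

64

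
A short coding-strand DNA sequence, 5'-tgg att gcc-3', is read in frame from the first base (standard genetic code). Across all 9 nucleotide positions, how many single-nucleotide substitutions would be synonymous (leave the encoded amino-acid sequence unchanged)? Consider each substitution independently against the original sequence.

5

Codon 1 (TGG, Trp): 0 synonymous substitutions.
Codon 2 (ATT, Ile): 2 synonymous substitutions.
Codon 3 (GCC, Ala): 3 synonymous substitutions.
Total: 0 + 2 + 3 = 5.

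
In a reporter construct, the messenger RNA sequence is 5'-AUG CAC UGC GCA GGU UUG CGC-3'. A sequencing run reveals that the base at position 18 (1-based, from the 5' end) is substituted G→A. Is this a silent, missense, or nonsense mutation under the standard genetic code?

Position 18 falls in codon 6: UUG → Leu.
After the substitution the codon is UUA → Leu.
Both encode Leu, so the change is synonymous.

silent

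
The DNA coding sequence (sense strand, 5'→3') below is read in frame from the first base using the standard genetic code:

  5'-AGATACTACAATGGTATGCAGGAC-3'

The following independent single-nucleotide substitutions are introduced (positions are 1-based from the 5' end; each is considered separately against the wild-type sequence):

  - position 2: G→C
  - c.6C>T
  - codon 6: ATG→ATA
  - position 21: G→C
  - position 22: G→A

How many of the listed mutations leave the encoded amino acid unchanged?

Codon 1: AGA (Arg) → ACA (Thr) — missense.
Codon 2: TAC (Tyr) → TAT (Tyr) — synonymous.
Codon 6: ATG (Met) → ATA (Ile) — missense.
Codon 7: CAG (Gln) → CAC (His) — missense.
Codon 8: GAC (Asp) → AAC (Asn) — missense.
Synonymous: 1 of 5.

1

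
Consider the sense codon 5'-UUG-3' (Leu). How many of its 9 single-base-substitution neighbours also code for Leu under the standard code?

Position 1: CUG → 1 synonymous.
Position 2: none → 0 synonymous.
Position 3: UUA → 1 synonymous.
Total: 1 + 0 + 1 = 2.

2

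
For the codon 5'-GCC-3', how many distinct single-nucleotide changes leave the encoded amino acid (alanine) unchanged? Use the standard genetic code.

3

Position 1: none → 0 synonymous.
Position 2: none → 0 synonymous.
Position 3: GCU, GCA, GCG → 3 synonymous.
Total: 0 + 0 + 3 = 3.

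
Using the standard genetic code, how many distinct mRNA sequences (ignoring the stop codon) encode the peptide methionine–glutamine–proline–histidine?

16

Met: 1 codon.
Gln: 2 codons.
Pro: 4 codons.
His: 2 codons.
1 × 2 × 4 × 2 = 16.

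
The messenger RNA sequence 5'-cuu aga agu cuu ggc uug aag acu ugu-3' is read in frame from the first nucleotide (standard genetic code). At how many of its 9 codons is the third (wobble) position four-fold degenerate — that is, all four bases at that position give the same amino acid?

4

Codon 1 CUU (Leu): third position 4-fold.
Codon 2 AGA (Arg): third position 2-fold.
Codon 3 AGU (Ser): third position 2-fold.
Codon 4 CUU (Leu): third position 4-fold.
Codon 5 GGC (Gly): third position 4-fold.
Codon 6 UUG (Leu): third position 2-fold.
Codon 7 AAG (Lys): third position 2-fold.
Codon 8 ACU (Thr): third position 4-fold.
Codon 9 UGU (Cys): third position 2-fold.
Four-fold degenerate third positions: 4.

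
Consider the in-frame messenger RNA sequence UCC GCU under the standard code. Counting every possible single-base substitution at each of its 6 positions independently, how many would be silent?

6

Codon 1 (UCC, Ser): 3 synonymous substitutions.
Codon 2 (GCU, Ala): 3 synonymous substitutions.
Total: 3 + 3 = 6.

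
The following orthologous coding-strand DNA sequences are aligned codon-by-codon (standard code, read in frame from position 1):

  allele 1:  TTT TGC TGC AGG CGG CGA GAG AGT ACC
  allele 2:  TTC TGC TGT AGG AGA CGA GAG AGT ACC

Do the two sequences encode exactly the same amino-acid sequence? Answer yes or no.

Codon 1: TTT Phe / TTC Phe — synonymous.
Codon 2: TGC Cys / TGC Cys — identical.
Codon 3: TGC Cys / TGT Cys — synonymous.
Codon 4: AGG Arg / AGG Arg — identical.
Codon 5: CGG Arg / AGA Arg — synonymous.
Codon 6: CGA Arg / CGA Arg — identical.
Codon 7: GAG Glu / GAG Glu — identical.
Codon 8: AGT Ser / AGT Ser — identical.
Codon 9: ACC Thr / ACC Thr — identical.
Nonsynonymous differences: 0 → same protein.

yes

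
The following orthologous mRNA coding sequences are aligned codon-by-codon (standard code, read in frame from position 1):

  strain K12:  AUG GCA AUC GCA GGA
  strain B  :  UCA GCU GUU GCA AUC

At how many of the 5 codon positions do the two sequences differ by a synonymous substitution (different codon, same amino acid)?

1

Codon 1: AUG Met / UCA Ser — nonsynonymous.
Codon 2: GCA Ala / GCU Ala — synonymous.
Codon 3: AUC Ile / GUU Val — nonsynonymous.
Codon 4: GCA Ala / GCA Ala — identical.
Codon 5: GGA Gly / AUC Ile — nonsynonymous.
Synonymous differences: 1.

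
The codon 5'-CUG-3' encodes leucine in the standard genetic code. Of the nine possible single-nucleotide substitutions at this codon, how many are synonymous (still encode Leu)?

Position 1: UUG → 1 synonymous.
Position 2: none → 0 synonymous.
Position 3: CUU, CUC, CUA → 3 synonymous.
Total: 1 + 0 + 3 = 4.

4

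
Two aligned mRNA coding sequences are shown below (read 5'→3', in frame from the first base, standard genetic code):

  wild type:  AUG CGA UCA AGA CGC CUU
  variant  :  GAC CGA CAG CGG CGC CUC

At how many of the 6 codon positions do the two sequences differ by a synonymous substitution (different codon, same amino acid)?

2

Codon 1: AUG Met / GAC Asp — nonsynonymous.
Codon 2: CGA Arg / CGA Arg — identical.
Codon 3: UCA Ser / CAG Gln — nonsynonymous.
Codon 4: AGA Arg / CGG Arg — synonymous.
Codon 5: CGC Arg / CGC Arg — identical.
Codon 6: CUU Leu / CUC Leu — synonymous.
Synonymous differences: 2.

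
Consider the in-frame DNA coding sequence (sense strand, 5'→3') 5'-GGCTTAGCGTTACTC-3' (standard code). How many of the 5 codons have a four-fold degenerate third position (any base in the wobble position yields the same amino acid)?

Codon 1 GGC (Gly): third position 4-fold.
Codon 2 TTA (Leu): third position 2-fold.
Codon 3 GCG (Ala): third position 4-fold.
Codon 4 TTA (Leu): third position 2-fold.
Codon 5 CTC (Leu): third position 4-fold.
Four-fold degenerate third positions: 3.

3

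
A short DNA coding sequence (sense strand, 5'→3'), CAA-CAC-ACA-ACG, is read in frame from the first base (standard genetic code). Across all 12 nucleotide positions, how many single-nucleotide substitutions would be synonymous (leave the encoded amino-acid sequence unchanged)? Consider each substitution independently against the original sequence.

Codon 1 (CAA, Gln): 1 synonymous substitution.
Codon 2 (CAC, His): 1 synonymous substitution.
Codon 3 (ACA, Thr): 3 synonymous substitutions.
Codon 4 (ACG, Thr): 3 synonymous substitutions.
Total: 1 + 1 + 3 + 3 = 8.

8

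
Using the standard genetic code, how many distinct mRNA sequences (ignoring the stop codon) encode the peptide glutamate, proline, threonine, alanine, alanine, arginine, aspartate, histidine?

Glu: 2 codons.
Pro: 4 codons.
Thr: 4 codons.
Ala: 4 codons.
Ala: 4 codons.
Arg: 6 codons.
Asp: 2 codons.
His: 2 codons.
2 × 4 × 4 × 4 × 4 × 6 × 2 × 2 = 12288.

12288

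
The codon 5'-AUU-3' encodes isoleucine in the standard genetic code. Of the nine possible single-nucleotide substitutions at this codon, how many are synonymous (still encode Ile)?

2

Position 1: none → 0 synonymous.
Position 2: none → 0 synonymous.
Position 3: AUC, AUA → 2 synonymous.
Total: 0 + 0 + 2 = 2.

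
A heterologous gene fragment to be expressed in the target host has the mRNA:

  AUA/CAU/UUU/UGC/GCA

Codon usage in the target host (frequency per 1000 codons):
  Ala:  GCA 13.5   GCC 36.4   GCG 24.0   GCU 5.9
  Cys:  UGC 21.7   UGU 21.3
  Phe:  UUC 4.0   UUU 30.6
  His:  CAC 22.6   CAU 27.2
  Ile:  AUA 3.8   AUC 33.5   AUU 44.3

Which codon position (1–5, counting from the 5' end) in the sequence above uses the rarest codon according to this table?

1

Codon 1 AUA (Ile): 3.8 per 1000.
Codon 2 CAU (His): 27.2 per 1000.
Codon 3 UUU (Phe): 30.6 per 1000.
Codon 4 UGC (Cys): 21.7 per 1000.
Codon 5 GCA (Ala): 13.5 per 1000.
Lowest frequency is 3.8 at codon 1.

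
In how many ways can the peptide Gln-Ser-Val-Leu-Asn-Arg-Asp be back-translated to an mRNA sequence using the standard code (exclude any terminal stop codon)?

6912

Gln: 2 codons.
Ser: 6 codons.
Val: 4 codons.
Leu: 6 codons.
Asn: 2 codons.
Arg: 6 codons.
Asp: 2 codons.
2 × 6 × 4 × 6 × 2 × 6 × 2 = 6912.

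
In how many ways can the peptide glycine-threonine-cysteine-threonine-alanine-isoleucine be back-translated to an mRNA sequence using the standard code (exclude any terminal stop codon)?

1536

Gly: 4 codons.
Thr: 4 codons.
Cys: 2 codons.
Thr: 4 codons.
Ala: 4 codons.
Ile: 3 codons.
4 × 4 × 2 × 4 × 4 × 3 = 1536.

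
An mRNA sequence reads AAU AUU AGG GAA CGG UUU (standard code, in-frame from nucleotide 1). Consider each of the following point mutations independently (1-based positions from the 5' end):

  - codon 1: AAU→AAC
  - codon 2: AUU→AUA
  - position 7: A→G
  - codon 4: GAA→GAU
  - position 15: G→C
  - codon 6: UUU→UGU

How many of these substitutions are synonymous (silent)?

Codon 1: AAU (Asn) → AAC (Asn) — synonymous.
Codon 2: AUU (Ile) → AUA (Ile) — synonymous.
Codon 3: AGG (Arg) → GGG (Gly) — missense.
Codon 4: GAA (Glu) → GAU (Asp) — missense.
Codon 5: CGG (Arg) → CGC (Arg) — synonymous.
Codon 6: UUU (Phe) → UGU (Cys) — missense.
Synonymous: 3 of 6.

3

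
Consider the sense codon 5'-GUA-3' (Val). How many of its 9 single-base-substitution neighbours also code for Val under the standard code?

3

Position 1: none → 0 synonymous.
Position 2: none → 0 synonymous.
Position 3: GUU, GUC, GUG → 3 synonymous.
Total: 0 + 0 + 3 = 3.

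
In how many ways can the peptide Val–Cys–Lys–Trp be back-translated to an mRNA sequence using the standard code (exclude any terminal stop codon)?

Val: 4 codons.
Cys: 2 codons.
Lys: 2 codons.
Trp: 1 codon.
4 × 2 × 2 × 1 = 16.

16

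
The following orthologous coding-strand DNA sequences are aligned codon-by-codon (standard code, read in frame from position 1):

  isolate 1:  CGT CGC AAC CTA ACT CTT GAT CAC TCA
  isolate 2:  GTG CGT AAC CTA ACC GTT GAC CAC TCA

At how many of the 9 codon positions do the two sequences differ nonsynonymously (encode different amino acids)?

Codon 1: CGT Arg / GTG Val — nonsynonymous.
Codon 2: CGC Arg / CGT Arg — synonymous.
Codon 3: AAC Asn / AAC Asn — identical.
Codon 4: CTA Leu / CTA Leu — identical.
Codon 5: ACT Thr / ACC Thr — synonymous.
Codon 6: CTT Leu / GTT Val — nonsynonymous.
Codon 7: GAT Asp / GAC Asp — synonymous.
Codon 8: CAC His / CAC His — identical.
Codon 9: TCA Ser / TCA Ser — identical.
Nonsynonymous differences: 2.

2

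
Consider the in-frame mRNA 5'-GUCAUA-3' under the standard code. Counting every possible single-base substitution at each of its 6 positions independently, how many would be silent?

Codon 1 (GUC, Val): 3 synonymous substitutions.
Codon 2 (AUA, Ile): 2 synonymous substitutions.
Total: 3 + 2 = 5.

5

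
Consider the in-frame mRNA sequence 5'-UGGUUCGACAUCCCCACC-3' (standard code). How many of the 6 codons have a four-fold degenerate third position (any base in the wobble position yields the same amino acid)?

Codon 1 UGG (Trp): third position 1-fold.
Codon 2 UUC (Phe): third position 2-fold.
Codon 3 GAC (Asp): third position 2-fold.
Codon 4 AUC (Ile): third position 3-fold.
Codon 5 CCC (Pro): third position 4-fold.
Codon 6 ACC (Thr): third position 4-fold.
Four-fold degenerate third positions: 2.

2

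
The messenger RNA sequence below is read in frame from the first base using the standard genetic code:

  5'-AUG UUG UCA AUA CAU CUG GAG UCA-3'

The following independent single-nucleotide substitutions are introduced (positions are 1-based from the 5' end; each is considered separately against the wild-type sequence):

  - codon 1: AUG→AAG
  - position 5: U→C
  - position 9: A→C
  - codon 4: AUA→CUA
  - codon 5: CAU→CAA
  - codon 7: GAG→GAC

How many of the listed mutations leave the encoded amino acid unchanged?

Codon 1: AUG (Met) → AAG (Lys) — missense.
Codon 2: UUG (Leu) → UCG (Ser) — missense.
Codon 3: UCA (Ser) → UCC (Ser) — synonymous.
Codon 4: AUA (Ile) → CUA (Leu) — missense.
Codon 5: CAU (His) → CAA (Gln) — missense.
Codon 7: GAG (Glu) → GAC (Asp) — missense.
Synonymous: 1 of 6.

1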